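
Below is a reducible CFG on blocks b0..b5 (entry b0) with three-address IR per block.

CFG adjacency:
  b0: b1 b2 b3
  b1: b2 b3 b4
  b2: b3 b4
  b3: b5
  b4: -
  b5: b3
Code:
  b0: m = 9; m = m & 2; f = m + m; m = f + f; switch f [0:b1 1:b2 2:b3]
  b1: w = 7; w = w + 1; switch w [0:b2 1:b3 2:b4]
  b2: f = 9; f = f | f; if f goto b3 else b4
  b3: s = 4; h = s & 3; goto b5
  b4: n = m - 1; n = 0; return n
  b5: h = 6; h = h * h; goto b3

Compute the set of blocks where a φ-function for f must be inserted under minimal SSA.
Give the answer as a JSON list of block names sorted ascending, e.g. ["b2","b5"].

Answer: ["b3", "b4"]

Working:
idom tree: b1←b0 b2←b0 b3←b0 b4←b0 b5←b3
Dom∩ at merges:
  b2: preds {b0,b1}: {b0} ∩ {b0,b1} = {b0}; idom=b0
  b3: preds {b0,b1,b2,b5}: {b0} ∩ {b0,b1} ∩ {b0,b2} ∩ {b0,b3,b5} = {b0}; idom=b0
  b4: preds {b1,b2}: {b0,b1} ∩ {b0,b2} = {b0}; idom=b0

DF walk-up:
  join b2 pred b0: · stop@b0
  join b2 pred b1: b1 stop@b0
  join b3 pred b0: · stop@b0
  join b3 pred b1: b1 stop@b0
  join b3 pred b2: b2 stop@b0
  join b3 pred b5: b5→b3 stop@b0
  join b4 pred b1: b1 stop@b0
  join b4 pred b2: b2 stop@b0
  b0: DF=∅
  b1: DF={b2,b3,b4}
  b2: DF={b3,b4}
  b3: DF={b3}
  b4: DF=∅
  b5: DF={b3}

φ for f: defs {b0,b2}
  DF⁺ = {b3,b4}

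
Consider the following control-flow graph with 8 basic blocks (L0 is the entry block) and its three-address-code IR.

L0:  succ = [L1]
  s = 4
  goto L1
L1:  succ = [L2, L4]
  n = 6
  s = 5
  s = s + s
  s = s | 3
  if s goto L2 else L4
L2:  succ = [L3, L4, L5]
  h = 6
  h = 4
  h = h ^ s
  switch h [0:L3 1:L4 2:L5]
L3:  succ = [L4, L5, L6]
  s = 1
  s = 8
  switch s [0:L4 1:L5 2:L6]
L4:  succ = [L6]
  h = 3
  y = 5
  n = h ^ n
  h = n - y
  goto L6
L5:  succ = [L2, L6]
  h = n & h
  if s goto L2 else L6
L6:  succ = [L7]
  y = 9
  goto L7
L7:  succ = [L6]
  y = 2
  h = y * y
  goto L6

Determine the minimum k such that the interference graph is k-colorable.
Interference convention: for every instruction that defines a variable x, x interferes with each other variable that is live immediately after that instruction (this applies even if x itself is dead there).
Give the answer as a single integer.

Block summaries:
  L0: def={s} ue=∅
  L1: def={n,s} ue=∅
  L2: def={h} ue={s}
  L3: def={s} ue=∅
  L4: def={h,n,y} ue={n}
  L5: def={h} ue={h,n,s}
  L6: def={y} ue=∅
  L7: def={h,y} ue=∅

Backward fixpoint:
  L0 li=∅ lo=∅
  L1 li=∅ lo={n,s}
  L2 li={n,s} lo={h,n,s}
  L3 li={h,n} lo={h,n,s}
  L4 li={n} lo=∅
  L5 li={h,n,s} lo={n,s}
  L6 li=∅ lo=∅
  L7 li=∅ lo=∅

Interfere edges:
  h — {n,s,y}
  n — {h,s,y}
  s — {h,n}
  y — {h,n}

Chromatic number:
  lower bound: {h,n,s} mutually conflict ⇒ χ ≥ 3
  3-colouring: r0={h}  r1={n}  r2={s,y}
  χ = 3

Answer: 3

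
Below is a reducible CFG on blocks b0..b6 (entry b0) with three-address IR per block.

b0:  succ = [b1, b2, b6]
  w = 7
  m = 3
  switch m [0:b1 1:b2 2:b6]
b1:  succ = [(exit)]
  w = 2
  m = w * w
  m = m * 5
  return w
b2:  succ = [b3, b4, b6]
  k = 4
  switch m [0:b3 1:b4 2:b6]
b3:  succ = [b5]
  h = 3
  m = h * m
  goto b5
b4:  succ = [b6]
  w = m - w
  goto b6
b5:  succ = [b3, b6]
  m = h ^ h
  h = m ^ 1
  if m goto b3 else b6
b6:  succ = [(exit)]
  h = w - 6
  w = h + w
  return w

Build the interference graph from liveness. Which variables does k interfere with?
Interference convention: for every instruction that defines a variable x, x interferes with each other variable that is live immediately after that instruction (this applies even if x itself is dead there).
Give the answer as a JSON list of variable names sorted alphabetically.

Answer: ["m", "w"]

Derivation:
Block summaries:
  b0: {m,w} / ∅
  b1: {m,w} / ∅
  b2: {k} / {m}
  b3: {h,m} / {m}
  b4: {w} / {m,w}
  b5: {h,m} / {h}
  b6: {h,w} / {w}

Liveness:
  b0 li=∅ lo={m,w}
  b1 li=∅ lo=∅
  b2 li={m,w} lo={m,w}
  b3 li={m,w} lo={h,w}
  b4 li={m,w} lo={w}
  b5 li={h,w} lo={m,w}
  b6 li={w} lo=∅

Interference:
  h: {m,w}
  k: {m,w}
  m: {h,k,w}
  w: {h,k,m}

N(k) = ["m", "w"]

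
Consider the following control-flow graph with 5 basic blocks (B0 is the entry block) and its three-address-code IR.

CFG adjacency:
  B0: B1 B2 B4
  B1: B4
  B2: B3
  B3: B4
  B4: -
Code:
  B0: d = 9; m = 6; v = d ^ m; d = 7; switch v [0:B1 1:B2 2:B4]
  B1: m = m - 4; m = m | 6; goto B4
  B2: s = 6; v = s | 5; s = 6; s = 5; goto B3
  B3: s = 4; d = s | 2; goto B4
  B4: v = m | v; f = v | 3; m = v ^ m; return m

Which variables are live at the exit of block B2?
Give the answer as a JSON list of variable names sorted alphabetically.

Block summaries:
  B0: {d,m,v} / ∅
  B1: {m} / {m}
  B2: {s,v} / ∅
  B3: {d,s} / ∅
  B4: {f,m,v} / {m,v}

Liveness:
  B0: in=∅ out={m,v}
  B1: in={m,v} out={m,v}
  B2: in={m} out={m,v}
  B3: in={m,v} out={m,v}
  B4: in={m,v} out=∅

live-out(B2) = ["m", "v"]

Answer: ["m", "v"]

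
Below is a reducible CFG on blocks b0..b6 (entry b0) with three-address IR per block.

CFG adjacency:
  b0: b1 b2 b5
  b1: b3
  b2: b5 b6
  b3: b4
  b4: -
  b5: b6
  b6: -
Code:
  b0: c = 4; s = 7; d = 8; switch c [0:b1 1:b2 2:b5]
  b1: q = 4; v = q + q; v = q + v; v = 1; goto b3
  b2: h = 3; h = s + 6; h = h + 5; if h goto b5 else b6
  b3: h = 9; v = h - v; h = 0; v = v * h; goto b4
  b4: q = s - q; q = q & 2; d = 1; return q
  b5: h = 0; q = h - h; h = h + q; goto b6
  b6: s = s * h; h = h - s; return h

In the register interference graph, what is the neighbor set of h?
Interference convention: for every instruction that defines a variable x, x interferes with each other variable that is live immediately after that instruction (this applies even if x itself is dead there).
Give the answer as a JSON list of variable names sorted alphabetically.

Per-block:
  b0: def={c,d,s} ue=∅
  b1: def={q,v} ue=∅
  b2: def={h} ue={s}
  b3: def={h,v} ue={v}
  b4: def={d,q} ue={q,s}
  b5: def={h,q} ue=∅
  b6: def={h,s} ue={h,s}

Live sets:
  b0: in=∅ out={s}
  b1: in={s} out={q,s,v}
  b2: in={s} out={h,s}
  b3: in={q,s,v} out={q,s}
  b4: in={q,s} out=∅
  b5: in={s} out={h,s}
  b6: in={h,s} out=∅

Conflict graph:
  c↔{d,s}
  d↔{c,q,s}
  h↔{q,s,v}
  q↔{d,h,s,v}
  s↔{c,d,h,q,v}
  v↔{h,q,s}

N(h) = ["q", "s", "v"]

Answer: ["q", "s", "v"]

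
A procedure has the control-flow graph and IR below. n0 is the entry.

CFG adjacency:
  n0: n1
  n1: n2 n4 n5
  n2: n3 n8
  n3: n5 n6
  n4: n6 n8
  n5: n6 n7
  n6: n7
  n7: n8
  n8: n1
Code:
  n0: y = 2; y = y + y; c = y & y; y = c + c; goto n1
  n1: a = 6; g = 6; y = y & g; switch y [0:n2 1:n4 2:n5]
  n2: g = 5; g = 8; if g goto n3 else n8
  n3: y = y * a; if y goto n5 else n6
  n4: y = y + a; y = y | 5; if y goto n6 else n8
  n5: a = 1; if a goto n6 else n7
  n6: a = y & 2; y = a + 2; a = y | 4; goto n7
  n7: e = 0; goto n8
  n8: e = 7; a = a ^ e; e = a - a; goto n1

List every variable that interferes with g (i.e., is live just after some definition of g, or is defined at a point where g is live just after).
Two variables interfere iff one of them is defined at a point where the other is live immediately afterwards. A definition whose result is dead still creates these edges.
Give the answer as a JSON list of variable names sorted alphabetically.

Per-block:
  n0: def={c,y} ue=∅
  n1: def={a,g,y} ue={y}
  n2: def={g} ue=∅
  n3: def={y} ue={a,y}
  n4: def={y} ue={a,y}
  n5: def={a} ue=∅
  n6: def={a,y} ue={y}
  n7: def={e} ue=∅
  n8: def={a,e} ue={a}

Liveness:
  live n0: ∅→{y}
  live n1: {y}→{a,y}
  live n2: {a,y}→{a,y}
  live n3: {a,y}→{y}
  live n4: {a,y}→{a,y}
  live n5: {y}→{a,y}
  live n6: {y}→{a,y}
  live n7: {a,y}→{a,y}
  live n8: {a,y}→{y}

Interference:
  a — {e,g,y}
  c — ∅
  e — {a,y}
  g — {a,y}
  y — {a,e,g}

N(g) = ["a", "y"]

Answer: ["a", "y"]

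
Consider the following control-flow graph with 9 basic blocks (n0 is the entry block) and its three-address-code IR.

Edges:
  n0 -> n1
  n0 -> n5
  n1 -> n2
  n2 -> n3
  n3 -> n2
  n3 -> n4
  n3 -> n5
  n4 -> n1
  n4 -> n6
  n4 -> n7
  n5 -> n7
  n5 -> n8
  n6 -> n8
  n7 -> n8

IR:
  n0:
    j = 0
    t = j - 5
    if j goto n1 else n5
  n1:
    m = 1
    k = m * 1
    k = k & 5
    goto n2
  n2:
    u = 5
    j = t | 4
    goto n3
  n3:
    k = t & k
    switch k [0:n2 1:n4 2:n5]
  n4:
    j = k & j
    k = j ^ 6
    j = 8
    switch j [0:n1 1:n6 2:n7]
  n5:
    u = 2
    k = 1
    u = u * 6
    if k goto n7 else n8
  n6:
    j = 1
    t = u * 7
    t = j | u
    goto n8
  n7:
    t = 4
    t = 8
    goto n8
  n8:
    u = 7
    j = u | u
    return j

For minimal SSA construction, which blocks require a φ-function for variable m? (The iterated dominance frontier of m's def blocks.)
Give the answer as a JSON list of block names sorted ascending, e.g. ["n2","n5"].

Answer: ["n1", "n5", "n7", "n8"]

Working:
idom tree: n1←n0 n2←n1 n3←n2 n4←n3 n5←n0 n6←n4 n7←n0 n8←n0
Dom∩ at merges:
  n1: preds {n0,n4}: {n0} ∩ {n0,n1,n2,n3,n4} = {n0}; idom=n0
  n2: preds {n1,n3}: {n0,n1} ∩ {n0,n1,n2,n3} = {n0,n1}; idom=n1
  n5: preds {n0,n3}: {n0} ∩ {n0,n1,n2,n3} = {n0}; idom=n0
  n7: preds {n4,n5}: {n0,n1,n2,n3,n4} ∩ {n0,n5} = {n0}; idom=n0
  n8: preds {n5,n6,n7}: {n0,n5} ∩ {n0,n1,n2,n3,n4,n6} ∩ {n0,n7} = {n0}; idom=n0

Frontier:
  join n1 pred n0: · stop@n0
  join n1 pred n4: n4→n3→n2→n1 stop@n0
  join n2 pred n1: · stop@n1
  join n2 pred n3: n3→n2 stop@n1
  join n5 pred n0: · stop@n0
  join n5 pred n3: n3→n2→n1 stop@n0
  join n7 pred n4: n4→n3→n2→n1 stop@n0
  join n7 pred n5: n5 stop@n0
  join n8 pred n5: n5 stop@n0
  join n8 pred n6: n6→n4→n3→n2→n1 stop@n0
  join n8 pred n7: n7 stop@n0
  n0 → ∅
  n1 → {n1,n5,n7,n8}
  n2 → {n1,n2,n5,n7,n8}
  n3 → {n1,n2,n5,n7,n8}
  n4 → {n1,n7,n8}
  n5 → {n7,n8}
  n6 → {n8}
  n7 → {n8}
  n8 → ∅

φ for m: defs {n1}
  DF⁺ = {n1,n5,n7,n8}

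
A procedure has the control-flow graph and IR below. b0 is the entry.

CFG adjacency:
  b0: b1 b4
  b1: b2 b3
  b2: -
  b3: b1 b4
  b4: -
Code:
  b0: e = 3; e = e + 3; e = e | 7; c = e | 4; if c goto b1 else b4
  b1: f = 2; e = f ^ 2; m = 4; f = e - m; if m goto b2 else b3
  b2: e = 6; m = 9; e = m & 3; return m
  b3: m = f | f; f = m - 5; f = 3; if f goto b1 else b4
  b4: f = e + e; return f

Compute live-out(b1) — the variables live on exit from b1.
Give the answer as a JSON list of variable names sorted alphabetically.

Answer: ["e", "f"]

Derivation:
def/use:
  b0: def={c,e} ue=∅
  b1: def={e,f,m} ue=∅
  b2: def={e,m} ue=∅
  b3: def={f,m} ue={f}
  b4: def={f} ue={e}

Live sets:
  b0: in=∅ out={e}
  b1: in=∅ out={e,f}
  b2: in=∅ out=∅
  b3: in={e,f} out={e}
  b4: in={e} out=∅

live-out(b1) = ["e", "f"]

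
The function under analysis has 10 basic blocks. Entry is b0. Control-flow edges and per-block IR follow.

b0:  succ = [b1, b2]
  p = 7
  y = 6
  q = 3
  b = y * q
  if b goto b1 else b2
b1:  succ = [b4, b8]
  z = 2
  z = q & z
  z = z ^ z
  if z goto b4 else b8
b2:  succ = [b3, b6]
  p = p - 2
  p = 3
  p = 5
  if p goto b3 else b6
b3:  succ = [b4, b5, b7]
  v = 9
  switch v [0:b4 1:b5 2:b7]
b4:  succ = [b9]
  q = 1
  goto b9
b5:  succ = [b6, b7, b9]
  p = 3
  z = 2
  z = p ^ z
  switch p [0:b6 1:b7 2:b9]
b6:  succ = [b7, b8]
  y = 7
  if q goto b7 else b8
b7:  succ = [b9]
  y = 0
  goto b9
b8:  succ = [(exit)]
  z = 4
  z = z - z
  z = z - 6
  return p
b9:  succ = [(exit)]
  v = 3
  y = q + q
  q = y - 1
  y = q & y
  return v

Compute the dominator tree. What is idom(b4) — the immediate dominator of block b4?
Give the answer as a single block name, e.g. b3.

Answer: b0

Working:
idom tree: b1←b0 b2←b0 b3←b2 b4←b0 b5←b3 b6←b2 b7←b2 b8←b0 b9←b0
Join-block Dom:
  b4: preds {b1,b3}: {b0,b1} ∩ {b0,b2,b3} = {b0}; idom=b0
  b6: preds {b2,b5}: {b0,b2} ∩ {b0,b2,b3,b5} = {b0,b2}; idom=b2
  b7: preds {b3,b5,b6}: {b0,b2,b3} ∩ {b0,b2,b3,b5} ∩ {b0,b2,b6} = {b0,b2}; idom=b2
  b8: preds {b1,b6}: {b0,b1} ∩ {b0,b2,b6} = {b0}; idom=b0
  b9: preds {b4,b5,b7}: {b0,b4} ∩ {b0,b2,b3,b5} ∩ {b0,b2,b7} = {b0}; idom=b0

idom(b4) = b0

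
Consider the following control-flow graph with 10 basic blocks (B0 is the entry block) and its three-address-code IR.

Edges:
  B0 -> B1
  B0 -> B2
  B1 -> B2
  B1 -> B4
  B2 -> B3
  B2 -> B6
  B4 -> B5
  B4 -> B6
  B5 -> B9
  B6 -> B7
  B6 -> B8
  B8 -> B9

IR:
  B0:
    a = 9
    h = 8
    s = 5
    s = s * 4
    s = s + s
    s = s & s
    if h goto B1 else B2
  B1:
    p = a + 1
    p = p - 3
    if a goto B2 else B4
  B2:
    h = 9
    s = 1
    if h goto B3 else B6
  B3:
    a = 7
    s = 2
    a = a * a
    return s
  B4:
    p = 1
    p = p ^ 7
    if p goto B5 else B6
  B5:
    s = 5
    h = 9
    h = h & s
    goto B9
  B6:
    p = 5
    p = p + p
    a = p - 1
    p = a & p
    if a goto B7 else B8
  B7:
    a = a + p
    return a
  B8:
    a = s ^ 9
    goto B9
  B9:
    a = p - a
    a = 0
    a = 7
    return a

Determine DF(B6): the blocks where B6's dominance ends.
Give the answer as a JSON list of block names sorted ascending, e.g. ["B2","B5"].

Answer: ["B9"]

Analysis:
idom tree: B1←B0 B2←B0 B3←B2 B4←B1 B5←B4 B6←B0 B7←B6 B8←B6 B9←B0
Dom at joins:
  B2: preds {B0,B1}: {B0} ∩ {B0,B1} = {B0}; idom=B0
  B6: preds {B2,B4}: {B0,B2} ∩ {B0,B1,B4} = {B0}; idom=B0
  B9: preds {B5,B8}: {B0,B1,B4,B5} ∩ {B0,B6,B8} = {B0}; idom=B0

Frontier:
  join B2 pred B0: · stop@B0
  join B2 pred B1: B1 stop@B0
  join B6 pred B2: B2 stop@B0
  join B6 pred B4: B4→B1 stop@B0
  join B9 pred B5: B5→B4→B1 stop@B0
  join B9 pred B8: B8→B6 stop@B0
  B0: DF=∅
  B1: DF={B2,B6,B9}
  B2: DF={B6}
  B3: DF=∅
  B4: DF={B6,B9}
  B5: DF={B9}
  B6: DF={B9}
  B7: DF=∅
  B8: DF={B9}
  B9: DF=∅

DF(B6) = ["B9"]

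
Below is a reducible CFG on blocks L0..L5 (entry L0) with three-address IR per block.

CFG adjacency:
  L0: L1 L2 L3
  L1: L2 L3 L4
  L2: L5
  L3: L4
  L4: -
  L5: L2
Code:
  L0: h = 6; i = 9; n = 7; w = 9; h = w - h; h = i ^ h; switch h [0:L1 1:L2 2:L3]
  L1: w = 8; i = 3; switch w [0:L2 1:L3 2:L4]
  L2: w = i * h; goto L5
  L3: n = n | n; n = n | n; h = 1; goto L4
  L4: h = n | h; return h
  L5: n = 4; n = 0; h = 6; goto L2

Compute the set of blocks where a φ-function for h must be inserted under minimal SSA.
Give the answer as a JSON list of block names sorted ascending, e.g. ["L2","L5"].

idom tree: L1←L0 L2←L0 L3←L0 L4←L0 L5←L2
Dom∩ at merges:
  L2: preds {L0,L1,L5}: {L0} ∩ {L0,L1} ∩ {L0,L2,L5} = {L0}; idom=L0
  L3: preds {L0,L1}: {L0} ∩ {L0,L1} = {L0}; idom=L0
  L4: preds {L1,L3}: {L0,L1} ∩ {L0,L3} = {L0}; idom=L0

DF walk-up:
  L2←L0: walk · to L0
  L2←L1: walk L1 to L0
  L2←L5: walk L5→L2 to L0
  L3←L0: walk · to L0
  L3←L1: walk L1 to L0
  L4←L1: walk L1 to L0
  L4←L3: walk L3 to L0
  L0: DF=∅
  L1: DF={L2,L3,L4}
  L2: DF={L2}
  L3: DF={L4}
  L4: DF=∅
  L5: DF={L2}

φ for h: defs {L0,L3,L4,L5}
  DF⁺ = {L2,L4}

Answer: ["L2", "L4"]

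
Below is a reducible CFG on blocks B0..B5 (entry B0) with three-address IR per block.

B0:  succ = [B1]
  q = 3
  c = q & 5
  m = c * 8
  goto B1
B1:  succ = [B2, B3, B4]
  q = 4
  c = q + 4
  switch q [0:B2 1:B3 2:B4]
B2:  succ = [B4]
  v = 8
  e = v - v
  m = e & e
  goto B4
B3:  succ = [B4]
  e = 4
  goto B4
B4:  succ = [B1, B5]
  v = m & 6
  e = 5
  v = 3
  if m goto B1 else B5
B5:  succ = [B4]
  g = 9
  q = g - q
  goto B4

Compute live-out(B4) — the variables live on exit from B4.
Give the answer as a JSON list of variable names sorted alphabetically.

Answer: ["m", "q"]

Working:
Block summaries:
  B0: {c,m,q} / ∅
  B1: {c,q} / ∅
  B2: {e,m,v} / ∅
  B3: {e} / ∅
  B4: {e,v} / {m}
  B5: {g,q} / {q}

Backward fixpoint:
  live B0: ∅→{m}
  live B1: {m}→{m,q}
  live B2: {q}→{m,q}
  live B3: {m,q}→{m,q}
  live B4: {m,q}→{m,q}
  live B5: {m,q}→{m,q}

live-out(B4) = ["m", "q"]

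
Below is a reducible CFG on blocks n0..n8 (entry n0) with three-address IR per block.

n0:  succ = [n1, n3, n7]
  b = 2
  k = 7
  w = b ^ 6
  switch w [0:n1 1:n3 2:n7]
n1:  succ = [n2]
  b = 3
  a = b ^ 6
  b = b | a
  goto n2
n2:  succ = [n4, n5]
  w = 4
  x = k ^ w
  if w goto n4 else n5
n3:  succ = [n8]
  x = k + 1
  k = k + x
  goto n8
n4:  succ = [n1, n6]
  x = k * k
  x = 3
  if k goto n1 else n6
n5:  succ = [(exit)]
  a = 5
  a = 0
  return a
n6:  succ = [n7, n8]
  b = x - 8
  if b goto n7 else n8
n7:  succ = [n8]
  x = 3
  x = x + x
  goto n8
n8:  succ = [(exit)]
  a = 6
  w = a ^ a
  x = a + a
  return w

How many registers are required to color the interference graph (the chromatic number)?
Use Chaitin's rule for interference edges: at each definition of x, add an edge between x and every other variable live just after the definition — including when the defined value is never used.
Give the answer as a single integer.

Answer: 3

Analysis:
def/use:
  n0: {b,k,w} / ∅
  n1: {a,b} / ∅
  n2: {w,x} / {k}
  n3: {k,x} / {k}
  n4: {x} / {k}
  n5: {a} / ∅
  n6: {b} / {x}
  n7: {x} / ∅
  n8: {a,w,x} / ∅

Liveness:
  n0 li=∅ lo={k}
  n1 li={k} lo={k}
  n2 li={k} lo={k}
  n3 li={k} lo=∅
  n4 li={k} lo={k,x}
  n5 li=∅ lo=∅
  n6 li={x} lo=∅
  n7 li=∅ lo=∅
  n8 li=∅ lo=∅

Interference:
  a — {b,k,w}
  b — {a,k}
  k — {a,b,w,x}
  w — {a,k,x}
  x — {k,w}

Colouring:
  {a,b,k} pairwise interfere (3-clique) ⇒ χ ≥ 3
  3-colouring: c0={k}  c1={a,x}  c2={b,w}
  χ = 3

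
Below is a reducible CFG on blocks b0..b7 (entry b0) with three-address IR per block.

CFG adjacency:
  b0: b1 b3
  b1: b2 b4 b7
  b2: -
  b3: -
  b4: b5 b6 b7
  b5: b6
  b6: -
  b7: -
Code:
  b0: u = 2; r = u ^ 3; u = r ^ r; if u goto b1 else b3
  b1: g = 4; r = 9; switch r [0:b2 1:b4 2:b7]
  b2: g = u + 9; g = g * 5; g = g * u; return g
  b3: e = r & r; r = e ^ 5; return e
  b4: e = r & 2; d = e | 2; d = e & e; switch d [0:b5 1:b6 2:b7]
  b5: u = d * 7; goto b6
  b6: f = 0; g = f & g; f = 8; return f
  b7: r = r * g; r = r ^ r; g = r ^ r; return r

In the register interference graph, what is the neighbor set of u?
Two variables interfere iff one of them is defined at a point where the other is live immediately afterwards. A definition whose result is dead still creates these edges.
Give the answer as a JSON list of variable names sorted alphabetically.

Answer: ["g", "r"]

Analysis:
Per-block:
  b0 def {r,u} use ∅
  b1 def {g,r} use ∅
  b2 def {g} use {u}
  b3 def {e,r} use {r}
  b4 def {d,e} use {r}
  b5 def {u} use {d}
  b6 def {f,g} use {g}
  b7 def {g,r} use {g,r}

Backward fixpoint:
  b0 li=∅ lo={r,u}
  b1 li={u} lo={g,r,u}
  b2 li={u} lo=∅
  b3 li={r} lo=∅
  b4 li={g,r} lo={d,g,r}
  b5 li={d,g} lo={g}
  b6 li={g} lo=∅
  b7 li={g,r} lo=∅

Conflict graph:
  d: {e,g,r}
  e: {d,g,r}
  f: {g}
  g: {d,e,f,r,u}
  r: {d,e,g,u}
  u: {g,r}

N(u) = ["g", "r"]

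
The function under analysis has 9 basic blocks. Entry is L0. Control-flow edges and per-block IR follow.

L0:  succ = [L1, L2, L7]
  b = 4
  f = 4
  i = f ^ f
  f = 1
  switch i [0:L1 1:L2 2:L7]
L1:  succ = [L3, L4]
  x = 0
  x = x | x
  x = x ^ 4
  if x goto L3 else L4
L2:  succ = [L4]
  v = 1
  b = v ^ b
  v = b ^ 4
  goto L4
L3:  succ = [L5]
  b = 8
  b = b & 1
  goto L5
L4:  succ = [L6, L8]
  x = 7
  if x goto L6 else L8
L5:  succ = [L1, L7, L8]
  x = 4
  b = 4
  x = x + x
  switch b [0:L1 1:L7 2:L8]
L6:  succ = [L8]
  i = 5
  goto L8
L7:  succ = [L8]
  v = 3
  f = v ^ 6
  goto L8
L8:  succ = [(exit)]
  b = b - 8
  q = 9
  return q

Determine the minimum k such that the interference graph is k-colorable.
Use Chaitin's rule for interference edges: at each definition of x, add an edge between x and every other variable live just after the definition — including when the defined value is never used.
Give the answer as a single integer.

def/use:
  L0: def={b,f,i} ue=∅
  L1: def={x} ue=∅
  L2: def={b,v} ue={b}
  L3: def={b} ue=∅
  L4: def={x} ue=∅
  L5: def={b,x} ue=∅
  L6: def={i} ue=∅
  L7: def={f,v} ue=∅
  L8: def={b,q} ue={b}

Backward fixpoint:
  L0 li=∅ lo={b}
  L1 li={b} lo={b}
  L2 li={b} lo={b}
  L3 li=∅ lo=∅
  L4 li={b} lo={b}
  L5 li=∅ lo={b}
  L6 li={b} lo={b}
  L7 li={b} lo={b}
  L8 li={b} lo=∅

Conflict graph:
  b — {f,i,v,x}
  f — {b,i}
  i — {b,f}
  q — ∅
  v — {b}
  x — {b}

Chromatic number:
  lower bound: {b,f,i} mutually conflict ⇒ χ ≥ 3
  3-colouring: R0={b,q}  R1={f,v,x}  R2={i}
  χ = 3

Answer: 3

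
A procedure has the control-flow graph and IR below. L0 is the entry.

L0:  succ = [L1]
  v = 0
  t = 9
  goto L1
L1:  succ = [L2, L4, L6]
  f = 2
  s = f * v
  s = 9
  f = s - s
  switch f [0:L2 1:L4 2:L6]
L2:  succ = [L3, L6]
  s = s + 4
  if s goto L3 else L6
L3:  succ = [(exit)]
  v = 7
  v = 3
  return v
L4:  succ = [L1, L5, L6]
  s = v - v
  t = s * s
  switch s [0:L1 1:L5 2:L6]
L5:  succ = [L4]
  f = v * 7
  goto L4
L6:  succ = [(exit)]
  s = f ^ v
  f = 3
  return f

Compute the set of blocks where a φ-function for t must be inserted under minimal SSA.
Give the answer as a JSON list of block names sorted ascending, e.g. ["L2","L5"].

idom tree: L1←L0 L2←L1 L3←L2 L4←L1 L5←L4 L6←L1
Dom at joins:
  L1: preds {L0,L4}: {L0} ∩ {L0,L1,L4} = {L0}; idom=L0
  L4: preds {L1,L5}: {L0,L1} ∩ {L0,L1,L4,L5} = {L0,L1}; idom=L1
  L6: preds {L1,L2,L4}: {L0,L1} ∩ {L0,L1,L2} ∩ {L0,L1,L4} = {L0,L1}; idom=L1

DF derivation:
  L1←L0: walk · to L0
  L1←L4: walk L4→L1 to L0
  L4←L1: walk · to L1
  L4←L5: walk L5→L4 to L1
  L6←L1: walk · to L1
  L6←L2: walk L2 to L1
  L6←L4: walk L4 to L1
  L0 → ∅
  L1 → {L1}
  L2 → {L6}
  L3 → ∅
  L4 → {L1,L4,L6}
  L5 → {L4}
  L6 → ∅

φ for t: defs {L0,L4}
  DF⁺ = {L1,L4,L6}

Answer: ["L1", "L4", "L6"]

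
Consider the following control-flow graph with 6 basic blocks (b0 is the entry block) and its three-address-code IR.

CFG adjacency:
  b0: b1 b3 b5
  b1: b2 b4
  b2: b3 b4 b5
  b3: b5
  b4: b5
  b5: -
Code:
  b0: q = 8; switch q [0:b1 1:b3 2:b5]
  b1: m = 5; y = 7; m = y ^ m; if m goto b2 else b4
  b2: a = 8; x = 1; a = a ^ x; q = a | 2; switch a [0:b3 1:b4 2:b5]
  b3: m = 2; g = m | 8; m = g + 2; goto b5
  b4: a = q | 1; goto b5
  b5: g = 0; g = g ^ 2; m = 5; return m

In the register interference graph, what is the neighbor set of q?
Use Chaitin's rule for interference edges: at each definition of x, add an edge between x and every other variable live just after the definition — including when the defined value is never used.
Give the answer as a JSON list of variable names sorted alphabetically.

Block summaries:
  b0: def={q} ue=∅
  b1: def={m,y} ue=∅
  b2: def={a,q,x} ue=∅
  b3: def={g,m} ue=∅
  b4: def={a} ue={q}
  b5: def={g,m} ue=∅

Backward fixpoint:
  live b0: ∅→{q}
  live b1: {q}→{q}
  live b2: ∅→{q}
  live b3: ∅→∅
  live b4: {q}→∅
  live b5: ∅→∅

Conflict graph:
  a — {q,x}
  g — ∅
  m — {q,y}
  q — {a,m,y}
  x — {a}
  y — {m,q}

N(q) = ["a", "m", "y"]

Answer: ["a", "m", "y"]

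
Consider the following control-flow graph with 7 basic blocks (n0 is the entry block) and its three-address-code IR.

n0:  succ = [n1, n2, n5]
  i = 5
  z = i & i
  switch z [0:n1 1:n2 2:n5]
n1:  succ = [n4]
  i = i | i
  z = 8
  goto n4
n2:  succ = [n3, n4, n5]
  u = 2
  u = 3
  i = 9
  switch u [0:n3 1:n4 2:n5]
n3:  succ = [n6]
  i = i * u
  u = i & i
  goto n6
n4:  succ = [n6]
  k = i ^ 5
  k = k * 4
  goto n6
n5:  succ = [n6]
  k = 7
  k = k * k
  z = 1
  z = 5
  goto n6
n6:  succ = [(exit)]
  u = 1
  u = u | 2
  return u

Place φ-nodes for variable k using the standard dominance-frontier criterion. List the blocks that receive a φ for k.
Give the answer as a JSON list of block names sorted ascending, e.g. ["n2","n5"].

Answer: ["n6"]

Working:
idom tree: n1←n0 n2←n0 n3←n2 n4←n0 n5←n0 n6←n0
Join-block Dom:
  n4: preds {n1,n2}: {n0,n1} ∩ {n0,n2} = {n0}; idom=n0
  n5: preds {n0,n2}: {n0} ∩ {n0,n2} = {n0}; idom=n0
  n6: preds {n3,n4,n5}: {n0,n2,n3} ∩ {n0,n4} ∩ {n0,n5} = {n0}; idom=n0

DF walk-up:
  n4←n1: walk n1 to n0
  n4←n2: walk n2 to n0
  n5←n0: walk · to n0
  n5←n2: walk n2 to n0
  n6←n3: walk n3→n2 to n0
  n6←n4: walk n4 to n0
  n6←n5: walk n5 to n0
  n0: DF=∅
  n1: DF={n4}
  n2: DF={n4,n5,n6}
  n3: DF={n6}
  n4: DF={n6}
  n5: DF={n6}
  n6: DF=∅

φ for k: defs {n4,n5}
  DF⁺ = {n6}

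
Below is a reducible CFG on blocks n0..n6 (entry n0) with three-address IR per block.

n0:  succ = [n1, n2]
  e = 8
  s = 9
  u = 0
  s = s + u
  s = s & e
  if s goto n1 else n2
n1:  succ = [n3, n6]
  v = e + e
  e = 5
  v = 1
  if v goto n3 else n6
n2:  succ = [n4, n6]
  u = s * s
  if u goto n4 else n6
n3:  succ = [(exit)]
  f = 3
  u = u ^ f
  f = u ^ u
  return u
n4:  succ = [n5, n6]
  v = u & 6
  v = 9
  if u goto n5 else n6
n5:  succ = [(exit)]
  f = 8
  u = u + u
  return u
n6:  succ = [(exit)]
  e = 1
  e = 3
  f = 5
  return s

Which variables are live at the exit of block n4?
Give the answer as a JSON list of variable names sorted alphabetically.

Answer: ["s", "u"]

Analysis:
Per-block:
  n0: {e,s,u} / ∅
  n1: {e,v} / {e}
  n2: {u} / {s}
  n3: {f,u} / {u}
  n4: {v} / {u}
  n5: {f,u} / {u}
  n6: {e,f} / {s}

Liveness:
  live n0: ∅→{e,s,u}
  live n1: {e,s,u}→{s,u}
  live n2: {s}→{s,u}
  live n3: {u}→∅
  live n4: {s,u}→{s,u}
  live n5: {u}→∅
  live n6: {s}→∅

live-out(n4) = ["s", "u"]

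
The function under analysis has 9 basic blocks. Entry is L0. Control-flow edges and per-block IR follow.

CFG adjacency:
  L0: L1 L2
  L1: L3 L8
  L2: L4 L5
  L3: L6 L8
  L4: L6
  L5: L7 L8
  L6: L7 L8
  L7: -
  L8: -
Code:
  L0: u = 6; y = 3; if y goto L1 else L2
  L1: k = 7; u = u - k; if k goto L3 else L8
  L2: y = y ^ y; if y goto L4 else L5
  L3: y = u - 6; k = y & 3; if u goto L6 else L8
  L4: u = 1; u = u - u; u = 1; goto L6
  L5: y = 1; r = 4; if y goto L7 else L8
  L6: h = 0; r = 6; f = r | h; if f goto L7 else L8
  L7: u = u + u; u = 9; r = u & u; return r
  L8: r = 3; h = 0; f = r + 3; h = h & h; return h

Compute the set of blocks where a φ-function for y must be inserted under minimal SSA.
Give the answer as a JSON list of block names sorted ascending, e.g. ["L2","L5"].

Answer: ["L6", "L7", "L8"]

Derivation:
idom tree: L1←L0 L2←L0 L3←L1 L4←L2 L5←L2 L6←L0 L7←L0 L8←L0
Join-block Dom:
  L6: preds {L3,L4}: {L0,L1,L3} ∩ {L0,L2,L4} = {L0}; idom=L0
  L7: preds {L5,L6}: {L0,L2,L5} ∩ {L0,L6} = {L0}; idom=L0
  L8: preds {L1,L3,L5,L6}: {L0,L1} ∩ {L0,L1,L3} ∩ {L0,L2,L5} ∩ {L0,L6} = {L0}; idom=L0

Frontier:
  join L6 pred L3: L3→L1 stop@L0
  join L6 pred L4: L4→L2 stop@L0
  join L7 pred L5: L5→L2 stop@L0
  join L7 pred L6: L6 stop@L0
  join L8 pred L1: L1 stop@L0
  join L8 pred L3: L3→L1 stop@L0
  join L8 pred L5: L5→L2 stop@L0
  join L8 pred L6: L6 stop@L0
  L0: DF=∅
  L1: DF={L6,L8}
  L2: DF={L6,L7,L8}
  L3: DF={L6,L8}
  L4: DF={L6}
  L5: DF={L7,L8}
  L6: DF={L7,L8}
  L7: DF=∅
  L8: DF=∅

φ for y: defs {L0,L2,L3,L5}
  DF⁺ = {L6,L7,L8}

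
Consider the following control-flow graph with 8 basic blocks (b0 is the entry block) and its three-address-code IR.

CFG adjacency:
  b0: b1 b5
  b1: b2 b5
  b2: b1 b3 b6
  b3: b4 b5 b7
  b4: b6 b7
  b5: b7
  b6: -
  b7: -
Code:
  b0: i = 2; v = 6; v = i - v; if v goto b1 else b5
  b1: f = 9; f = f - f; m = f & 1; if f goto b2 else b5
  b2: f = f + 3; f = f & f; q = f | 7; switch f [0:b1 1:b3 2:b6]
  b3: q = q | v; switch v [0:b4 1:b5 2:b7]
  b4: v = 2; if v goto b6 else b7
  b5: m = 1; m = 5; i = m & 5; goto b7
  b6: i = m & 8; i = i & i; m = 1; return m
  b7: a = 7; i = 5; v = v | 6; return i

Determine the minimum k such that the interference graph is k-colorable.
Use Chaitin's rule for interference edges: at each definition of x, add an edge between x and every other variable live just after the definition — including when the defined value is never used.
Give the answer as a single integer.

Per-block:
  b0: {i,v} / ∅
  b1: {f,m} / ∅
  b2: {f,q} / {f}
  b3: {q} / {q,v}
  b4: {v} / ∅
  b5: {i,m} / ∅
  b6: {i,m} / {m}
  b7: {a,i,v} / {v}

Backward fixpoint:
  b0: in=∅ out={v}
  b1: in={v} out={f,m,v}
  b2: in={f,m,v} out={m,q,v}
  b3: in={m,q,v} out={m,v}
  b4: in={m} out={m,v}
  b5: in={v} out={v}
  b6: in={m} out=∅
  b7: in={v} out=∅

Interfere edges:
  a↔{v}
  f↔{m,q,v}
  i↔{v}
  m↔{f,q,v}
  q↔{f,m,v}
  v↔{a,f,i,m,q}

Chromatic number:
  lower bound: {f,m,q,v} mutually conflict ⇒ χ ≥ 4
  4-colouring: R0={v}  R1={a,f,i}  R2={m}  R3={q}
  χ = 4

Answer: 4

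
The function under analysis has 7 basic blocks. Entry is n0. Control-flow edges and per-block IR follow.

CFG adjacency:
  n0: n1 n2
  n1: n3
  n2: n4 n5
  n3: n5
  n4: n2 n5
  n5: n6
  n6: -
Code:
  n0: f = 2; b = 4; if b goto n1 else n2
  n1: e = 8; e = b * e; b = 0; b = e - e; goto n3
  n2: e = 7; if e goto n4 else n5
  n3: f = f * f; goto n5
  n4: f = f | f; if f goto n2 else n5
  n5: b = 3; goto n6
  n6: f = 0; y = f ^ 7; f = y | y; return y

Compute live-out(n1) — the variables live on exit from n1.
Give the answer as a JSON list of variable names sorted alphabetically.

Per-block:
  n0 def {b,f} use ∅
  n1 def {b,e} use {b}
  n2 def {e} use ∅
  n3 def {f} use {f}
  n4 def {f} use {f}
  n5 def {b} use ∅
  n6 def {f,y} use ∅

Live sets:
  live n0: ∅→{b,f}
  live n1: {b,f}→{f}
  live n2: {f}→{f}
  live n3: {f}→∅
  live n4: {f}→{f}
  live n5: ∅→∅
  live n6: ∅→∅

live-out(n1) = ["f"]

Answer: ["f"]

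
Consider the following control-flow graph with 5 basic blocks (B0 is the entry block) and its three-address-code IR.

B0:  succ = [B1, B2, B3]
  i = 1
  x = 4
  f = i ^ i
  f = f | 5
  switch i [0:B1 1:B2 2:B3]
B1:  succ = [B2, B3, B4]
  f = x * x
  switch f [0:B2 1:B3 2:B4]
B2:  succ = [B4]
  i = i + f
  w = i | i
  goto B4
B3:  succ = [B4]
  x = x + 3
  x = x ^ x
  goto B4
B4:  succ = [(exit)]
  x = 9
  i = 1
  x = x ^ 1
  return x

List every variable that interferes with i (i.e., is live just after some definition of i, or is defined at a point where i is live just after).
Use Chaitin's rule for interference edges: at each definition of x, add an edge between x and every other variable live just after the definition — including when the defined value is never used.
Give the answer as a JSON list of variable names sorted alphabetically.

Answer: ["f", "x"]

Working:
Per-block:
  B0: def={f,i,x} ue=∅
  B1: def={f} ue={x}
  B2: def={i,w} ue={f,i}
  B3: def={x} ue={x}
  B4: def={i,x} ue=∅

Live sets:
  live B0: ∅→{f,i,x}
  live B1: {i,x}→{f,i,x}
  live B2: {f,i}→∅
  live B3: {x}→∅
  live B4: ∅→∅

Interfere edges:
  f — {i,x}
  i — {f,x}
  w — ∅
  x — {f,i}

N(i) = ["f", "x"]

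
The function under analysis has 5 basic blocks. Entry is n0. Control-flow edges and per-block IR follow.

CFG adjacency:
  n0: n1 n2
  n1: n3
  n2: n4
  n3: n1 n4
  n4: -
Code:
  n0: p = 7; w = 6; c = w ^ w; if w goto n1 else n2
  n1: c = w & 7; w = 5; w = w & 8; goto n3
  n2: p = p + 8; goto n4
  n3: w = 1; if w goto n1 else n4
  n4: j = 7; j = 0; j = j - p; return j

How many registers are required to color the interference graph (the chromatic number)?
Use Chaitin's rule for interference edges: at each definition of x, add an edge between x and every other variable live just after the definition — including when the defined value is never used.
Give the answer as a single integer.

Answer: 3

Derivation:
Per-block:
  n0 def {c,p,w} use ∅
  n1 def {c,w} use {w}
  n2 def {p} use {p}
  n3 def {w} use ∅
  n4 def {j} use {p}

Live sets:
  n0 li=∅ lo={p,w}
  n1 li={p,w} lo={p}
  n2 li={p} lo={p}
  n3 li={p} lo={p,w}
  n4 li={p} lo=∅

Interfere edges:
  c↔{p,w}
  j↔{p}
  p↔{c,j,w}
  w↔{c,p}

Chromatic number:
  lower bound: {c,p,w} mutually conflict ⇒ χ ≥ 3
  3-colouring: c0={p}  c1={c,j}  c2={w}
  χ = 3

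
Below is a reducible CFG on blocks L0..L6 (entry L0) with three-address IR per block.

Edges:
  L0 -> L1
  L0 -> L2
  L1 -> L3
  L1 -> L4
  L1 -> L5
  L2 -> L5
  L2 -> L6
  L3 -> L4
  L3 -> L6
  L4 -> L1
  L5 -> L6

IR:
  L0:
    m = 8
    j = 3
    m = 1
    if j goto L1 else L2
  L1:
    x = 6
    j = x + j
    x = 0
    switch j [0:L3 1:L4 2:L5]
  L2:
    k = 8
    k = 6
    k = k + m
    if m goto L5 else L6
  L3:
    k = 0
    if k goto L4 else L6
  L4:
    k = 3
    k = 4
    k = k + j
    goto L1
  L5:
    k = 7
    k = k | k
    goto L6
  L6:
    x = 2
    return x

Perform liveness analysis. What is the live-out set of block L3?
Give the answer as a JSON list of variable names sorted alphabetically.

Answer: ["j"]

Working:
Per-block:
  L0 def {j,m} use ∅
  L1 def {j,x} use {j}
  L2 def {k} use {m}
  L3 def {k} use ∅
  L4 def {k} use {j}
  L5 def {k} use ∅
  L6 def {x} use ∅

Backward fixpoint:
  live L0: ∅→{j,m}
  live L1: {j}→{j}
  live L2: {m}→∅
  live L3: {j}→{j}
  live L4: {j}→{j}
  live L5: ∅→∅
  live L6: ∅→∅

live-out(L3) = ["j"]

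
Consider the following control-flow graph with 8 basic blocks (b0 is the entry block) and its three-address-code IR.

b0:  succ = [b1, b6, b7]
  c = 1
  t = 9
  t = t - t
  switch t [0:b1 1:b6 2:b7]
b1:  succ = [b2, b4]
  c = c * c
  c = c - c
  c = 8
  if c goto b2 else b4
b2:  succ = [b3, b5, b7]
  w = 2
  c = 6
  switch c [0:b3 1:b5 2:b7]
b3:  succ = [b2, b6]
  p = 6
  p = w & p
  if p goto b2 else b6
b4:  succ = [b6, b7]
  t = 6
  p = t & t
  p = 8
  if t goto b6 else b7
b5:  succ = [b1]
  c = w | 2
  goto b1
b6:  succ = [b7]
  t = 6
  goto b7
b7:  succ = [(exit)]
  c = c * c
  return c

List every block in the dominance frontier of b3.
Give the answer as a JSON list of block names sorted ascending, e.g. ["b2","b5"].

Answer: ["b2", "b6"]

Derivation:
idom tree: b1←b0 b2←b1 b3←b2 b4←b1 b5←b2 b6←b0 b7←b0
Join-block Dom:
  b1: preds {b0,b5}: {b0} ∩ {b0,b1,b2,b5} = {b0}; idom=b0
  b2: preds {b1,b3}: {b0,b1} ∩ {b0,b1,b2,b3} = {b0,b1}; idom=b1
  b6: preds {b0,b3,b4}: {b0} ∩ {b0,b1,b2,b3} ∩ {b0,b1,b4} = {b0}; idom=b0
  b7: preds {b0,b2,b4,b6}: {b0} ∩ {b0,b1,b2} ∩ {b0,b1,b4} ∩ {b0,b6} = {b0}; idom=b0

DF walk-up:
  b1←b0: walk · to b0
  b1←b5: walk b5→b2→b1 to b0
  b2←b1: walk · to b1
  b2←b3: walk b3→b2 to b1
  b6←b0: walk · to b0
  b6←b3: walk b3→b2→b1 to b0
  b6←b4: walk b4→b1 to b0
  b7←b0: walk · to b0
  b7←b2: walk b2→b1 to b0
  b7←b4: walk b4→b1 to b0
  b7←b6: walk b6 to b0
  DF(b0)=∅
  DF(b1)={b1,b6,b7}
  DF(b2)={b1,b2,b6,b7}
  DF(b3)={b2,b6}
  DF(b4)={b6,b7}
  DF(b5)={b1}
  DF(b6)={b7}
  DF(b7)=∅

DF(b3) = ["b2", "b6"]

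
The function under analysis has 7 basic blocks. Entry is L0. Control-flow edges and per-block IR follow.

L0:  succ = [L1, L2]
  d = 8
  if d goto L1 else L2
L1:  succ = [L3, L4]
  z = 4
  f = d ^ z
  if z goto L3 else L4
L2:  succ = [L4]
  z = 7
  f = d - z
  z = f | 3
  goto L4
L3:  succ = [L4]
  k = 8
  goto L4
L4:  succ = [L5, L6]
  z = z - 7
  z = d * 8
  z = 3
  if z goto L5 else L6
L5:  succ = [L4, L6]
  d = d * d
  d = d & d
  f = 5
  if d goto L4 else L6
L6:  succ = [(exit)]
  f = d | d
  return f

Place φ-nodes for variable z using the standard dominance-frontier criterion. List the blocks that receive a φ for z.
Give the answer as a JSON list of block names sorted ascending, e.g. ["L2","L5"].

idom tree: L1←L0 L2←L0 L3←L1 L4←L0 L5←L4 L6←L4
Dom∩ at merges:
  L4: preds {L1,L2,L3,L5}: {L0,L1} ∩ {L0,L2} ∩ {L0,L1,L3} ∩ {L0,L4,L5} = {L0}; idom=L0
  L6: preds {L4,L5}: {L0,L4} ∩ {L0,L4,L5} = {L0,L4}; idom=L4

DF walk-up:
  L4←L1: walk L1 to L0
  L4←L2: walk L2 to L0
  L4←L3: walk L3→L1 to L0
  L4←L5: walk L5→L4 to L0
  L6←L4: walk · to L4
  L6←L5: walk L5 to L4
  L0: DF=∅
  L1: DF={L4}
  L2: DF={L4}
  L3: DF={L4}
  L4: DF={L4}
  L5: DF={L4,L6}
  L6: DF=∅

φ for z: defs {L1,L2,L4}
  DF⁺ = {L4}

Answer: ["L4"]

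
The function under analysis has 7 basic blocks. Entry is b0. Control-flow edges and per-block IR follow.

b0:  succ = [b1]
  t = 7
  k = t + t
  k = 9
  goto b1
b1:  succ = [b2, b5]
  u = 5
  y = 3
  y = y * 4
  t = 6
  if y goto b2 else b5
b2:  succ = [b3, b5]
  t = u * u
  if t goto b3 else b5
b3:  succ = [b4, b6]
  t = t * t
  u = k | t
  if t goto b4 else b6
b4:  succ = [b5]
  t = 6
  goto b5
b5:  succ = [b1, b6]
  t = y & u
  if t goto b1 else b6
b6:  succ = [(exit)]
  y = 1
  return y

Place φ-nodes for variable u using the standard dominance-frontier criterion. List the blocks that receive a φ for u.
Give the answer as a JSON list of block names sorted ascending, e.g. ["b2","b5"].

Answer: ["b1", "b5", "b6"]

Analysis:
idom tree: b1←b0 b2←b1 b3←b2 b4←b3 b5←b1 b6←b1
Join-block Dom:
  b1: preds {b0,b5}: {b0} ∩ {b0,b1,b5} = {b0}; idom=b0
  b5: preds {b1,b2,b4}: {b0,b1} ∩ {b0,b1,b2} ∩ {b0,b1,b2,b3,b4} = {b0,b1}; idom=b1
  b6: preds {b3,b5}: {b0,b1,b2,b3} ∩ {b0,b1,b5} = {b0,b1}; idom=b1

DF walk-up:
  join b1 pred b0: · stop@b0
  join b1 pred b5: b5→b1 stop@b0
  join b5 pred b1: · stop@b1
  join b5 pred b2: b2 stop@b1
  join b5 pred b4: b4→b3→b2 stop@b1
  join b6 pred b3: b3→b2 stop@b1
  join b6 pred b5: b5 stop@b1
  b0: DF=∅
  b1: DF={b1}
  b2: DF={b5,b6}
  b3: DF={b5,b6}
  b4: DF={b5}
  b5: DF={b1,b6}
  b6: DF=∅

φ for u: defs {b1,b3}
  DF⁺ = {b1,b5,b6}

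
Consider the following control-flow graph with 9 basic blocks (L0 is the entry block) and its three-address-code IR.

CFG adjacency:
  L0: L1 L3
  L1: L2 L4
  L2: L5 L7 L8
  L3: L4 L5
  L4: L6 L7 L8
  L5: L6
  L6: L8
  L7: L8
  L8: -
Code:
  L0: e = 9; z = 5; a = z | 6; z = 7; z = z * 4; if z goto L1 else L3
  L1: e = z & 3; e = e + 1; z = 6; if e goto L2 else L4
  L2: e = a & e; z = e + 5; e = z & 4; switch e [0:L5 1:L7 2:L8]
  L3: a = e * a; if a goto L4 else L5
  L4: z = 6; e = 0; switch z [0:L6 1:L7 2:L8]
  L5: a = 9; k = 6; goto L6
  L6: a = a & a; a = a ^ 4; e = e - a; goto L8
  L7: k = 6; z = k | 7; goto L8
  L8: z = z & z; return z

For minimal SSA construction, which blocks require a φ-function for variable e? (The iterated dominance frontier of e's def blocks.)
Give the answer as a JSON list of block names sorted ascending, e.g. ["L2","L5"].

idom tree: L1←L0 L2←L1 L3←L0 L4←L0 L5←L0 L6←L0 L7←L0 L8←L0
Join-block Dom:
  L4: preds {L1,L3}: {L0,L1} ∩ {L0,L3} = {L0}; idom=L0
  L5: preds {L2,L3}: {L0,L1,L2} ∩ {L0,L3} = {L0}; idom=L0
  L6: preds {L4,L5}: {L0,L4} ∩ {L0,L5} = {L0}; idom=L0
  L7: preds {L2,L4}: {L0,L1,L2} ∩ {L0,L4} = {L0}; idom=L0
  L8: preds {L2,L4,L6,L7}: {L0,L1,L2} ∩ {L0,L4} ∩ {L0,L6} ∩ {L0,L7} = {L0}; idom=L0

DF derivation:
  join L4 pred L1: L1 stop@L0
  join L4 pred L3: L3 stop@L0
  join L5 pred L2: L2→L1 stop@L0
  join L5 pred L3: L3 stop@L0
  join L6 pred L4: L4 stop@L0
  join L6 pred L5: L5 stop@L0
  join L7 pred L2: L2→L1 stop@L0
  join L7 pred L4: L4 stop@L0
  join L8 pred L2: L2→L1 stop@L0
  join L8 pred L4: L4 stop@L0
  join L8 pred L6: L6 stop@L0
  join L8 pred L7: L7 stop@L0
  L0: DF=∅
  L1: DF={L4,L5,L7,L8}
  L2: DF={L5,L7,L8}
  L3: DF={L4,L5}
  L4: DF={L6,L7,L8}
  L5: DF={L6}
  L6: DF={L8}
  L7: DF={L8}
  L8: DF=∅

φ for e: defs {L0,L1,L2,L4,L6}
  DF⁺ = {L4,L5,L6,L7,L8}

Answer: ["L4", "L5", "L6", "L7", "L8"]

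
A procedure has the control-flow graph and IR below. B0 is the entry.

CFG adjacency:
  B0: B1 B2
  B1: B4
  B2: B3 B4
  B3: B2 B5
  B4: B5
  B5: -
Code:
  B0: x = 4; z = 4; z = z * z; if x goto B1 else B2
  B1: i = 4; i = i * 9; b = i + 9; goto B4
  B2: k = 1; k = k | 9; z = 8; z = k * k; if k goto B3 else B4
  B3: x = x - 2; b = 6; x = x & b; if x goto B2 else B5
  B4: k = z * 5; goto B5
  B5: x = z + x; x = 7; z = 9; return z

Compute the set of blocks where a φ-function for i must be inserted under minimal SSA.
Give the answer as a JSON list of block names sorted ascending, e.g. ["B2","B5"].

idom tree: B1←B0 B2←B0 B3←B2 B4←B0 B5←B0
Join-block Dom:
  B2: preds {B0,B3}: {B0} ∩ {B0,B2,B3} = {B0}; idom=B0
  B4: preds {B1,B2}: {B0,B1} ∩ {B0,B2} = {B0}; idom=B0
  B5: preds {B3,B4}: {B0,B2,B3} ∩ {B0,B4} = {B0}; idom=B0

Frontier:
  B2←B0: walk · to B0
  B2←B3: walk B3→B2 to B0
  B4←B1: walk B1 to B0
  B4←B2: walk B2 to B0
  B5←B3: walk B3→B2 to B0
  B5←B4: walk B4 to B0
  DF(B0)=∅
  DF(B1)={B4}
  DF(B2)={B2,B4,B5}
  DF(B3)={B2,B5}
  DF(B4)={B5}
  DF(B5)=∅

φ for i: defs {B1}
  DF⁺ = {B4,B5}

Answer: ["B4", "B5"]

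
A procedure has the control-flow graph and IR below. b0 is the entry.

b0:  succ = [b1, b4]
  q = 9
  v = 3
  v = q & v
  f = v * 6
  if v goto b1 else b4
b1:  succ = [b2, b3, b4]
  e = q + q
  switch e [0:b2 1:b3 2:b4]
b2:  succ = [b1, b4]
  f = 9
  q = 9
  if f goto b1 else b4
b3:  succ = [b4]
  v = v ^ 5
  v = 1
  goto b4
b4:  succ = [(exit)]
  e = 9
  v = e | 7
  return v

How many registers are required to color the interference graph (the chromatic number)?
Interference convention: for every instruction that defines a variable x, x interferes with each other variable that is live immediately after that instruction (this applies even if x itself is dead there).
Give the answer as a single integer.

Per-block:
  b0 def {f,q,v} use ∅
  b1 def {e} use {q}
  b2 def {f,q} use ∅
  b3 def {v} use {v}
  b4 def {e,v} use ∅

Liveness:
  b0 li=∅ lo={q,v}
  b1 li={q,v} lo={v}
  b2 li={v} lo={q,v}
  b3 li={v} lo=∅
  b4 li=∅ lo=∅

Interference:
  e: {v}
  f: {q,v}
  q: {f,v}
  v: {e,f,q}

Chromatic number:
  {f,q,v} pairwise interfere (3-clique) ⇒ χ ≥ 3
  3-colouring: r0={v}  r1={e,f}  r2={q}
  χ = 3

Answer: 3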